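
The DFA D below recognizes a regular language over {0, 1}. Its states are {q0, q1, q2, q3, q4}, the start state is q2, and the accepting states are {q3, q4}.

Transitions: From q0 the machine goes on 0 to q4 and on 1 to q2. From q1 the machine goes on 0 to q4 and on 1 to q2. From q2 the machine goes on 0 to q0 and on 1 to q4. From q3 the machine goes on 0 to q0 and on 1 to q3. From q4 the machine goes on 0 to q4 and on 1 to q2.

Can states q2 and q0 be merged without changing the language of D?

Reachable states from the start: {q0,q2,q4}. Unreachable: {q1,q3} — drop them.
P0 = {q4} | {q0,q2}.
Refine {q0,q2} on symbol 0: members go to different blocks, giving {q0} and {q2}.
No further refinement is possible. Final partition (3 blocks): {q4} | {q0} | {q2}.
q2 and q0 end up in different blocks, so they are distinguishable. For instance, the string '0' is accepted from only q0.

No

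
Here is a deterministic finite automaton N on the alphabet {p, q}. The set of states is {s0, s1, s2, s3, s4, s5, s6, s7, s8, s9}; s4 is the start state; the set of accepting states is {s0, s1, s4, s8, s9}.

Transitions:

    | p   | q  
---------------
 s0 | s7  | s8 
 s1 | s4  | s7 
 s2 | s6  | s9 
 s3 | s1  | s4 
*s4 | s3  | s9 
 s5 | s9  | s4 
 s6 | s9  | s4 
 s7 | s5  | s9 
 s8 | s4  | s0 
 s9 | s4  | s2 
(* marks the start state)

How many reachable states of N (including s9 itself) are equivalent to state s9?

First remove the unreachable states {s0,s8}; 8 states remain.
Start with accepting vs non-accepting: {s1,s4,s9} | {s2,s3,s5,s6,s7}.
Split {s1,s4,s9} by δ(·,p) → {s1,s9} and {s4}.
On input p, block {s2,s3,s5,s6,s7} splits into {s3,s5,s6} and {s2,s7}.
Stable partition: {s1,s9} | {s3,s5,s6} | {s4} | {s2,s7} — 4 equivalence classes.
The equivalence class containing s9 is {s1,s9}, of size 2.

2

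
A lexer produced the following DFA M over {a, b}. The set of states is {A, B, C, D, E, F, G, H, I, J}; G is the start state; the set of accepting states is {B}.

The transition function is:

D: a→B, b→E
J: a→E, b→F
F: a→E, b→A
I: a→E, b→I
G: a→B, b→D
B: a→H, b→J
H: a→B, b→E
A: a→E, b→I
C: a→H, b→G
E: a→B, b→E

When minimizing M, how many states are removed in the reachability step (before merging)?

BFS from G reaches {A, B, D, E, F, G, H, I, J}; the 1 state(s) C are never visited.

1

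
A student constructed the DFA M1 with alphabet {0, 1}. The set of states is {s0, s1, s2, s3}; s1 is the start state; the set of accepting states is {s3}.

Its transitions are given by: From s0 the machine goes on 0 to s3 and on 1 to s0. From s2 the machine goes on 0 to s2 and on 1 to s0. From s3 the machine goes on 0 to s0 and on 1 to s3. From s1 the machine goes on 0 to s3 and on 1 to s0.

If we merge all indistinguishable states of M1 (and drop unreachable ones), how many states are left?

Reachable states from the start: {s0,s1,s3}. Unreachable: {s2} — drop them.
Initial partition by acceptance: {s3} | {s0,s1}.
No further refinement is possible. Final partition (2 blocks): {s3} | {s0,s1}.

2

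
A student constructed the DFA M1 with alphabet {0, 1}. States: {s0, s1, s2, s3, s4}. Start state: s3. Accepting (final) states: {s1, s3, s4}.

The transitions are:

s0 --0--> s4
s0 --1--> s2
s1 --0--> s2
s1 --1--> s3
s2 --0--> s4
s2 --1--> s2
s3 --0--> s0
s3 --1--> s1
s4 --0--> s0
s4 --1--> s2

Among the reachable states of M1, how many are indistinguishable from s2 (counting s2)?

2

All states are reachable from the start state.
Start with accepting vs non-accepting: {s1,s3,s4} | {s0,s2}.
Refine {s1,s3,s4} on symbol 1: members go to different blocks, giving {s1,s3} and {s4}.
Stable partition: {s1,s3} | {s0,s2} | {s4} — 3 equivalence classes.
The equivalence class containing s2 is {s0,s2}, of size 2.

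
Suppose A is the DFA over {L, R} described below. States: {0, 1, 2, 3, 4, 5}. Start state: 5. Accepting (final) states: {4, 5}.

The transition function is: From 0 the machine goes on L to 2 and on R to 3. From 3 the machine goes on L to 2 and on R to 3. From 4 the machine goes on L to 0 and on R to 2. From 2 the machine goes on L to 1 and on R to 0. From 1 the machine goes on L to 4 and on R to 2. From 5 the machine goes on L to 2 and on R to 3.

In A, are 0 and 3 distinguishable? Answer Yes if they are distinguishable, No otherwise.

No

P0 = {4,5} | {0,1,2,3}.
Refine {0,1,2,3} on symbol L: members go to different blocks, giving {0,2,3} and {1}.
Split {0,2,3} by δ(·,L) → {0,3} and {2}.
Split {4,5} by δ(·,L) → {4} and {5}.
Stable partition: {4} | {0,3} | {1} | {2} | {5} — 5 equivalence classes.
0 and 3 lie in the same block of the stable partition, so they are equivalent — no string distinguishes them.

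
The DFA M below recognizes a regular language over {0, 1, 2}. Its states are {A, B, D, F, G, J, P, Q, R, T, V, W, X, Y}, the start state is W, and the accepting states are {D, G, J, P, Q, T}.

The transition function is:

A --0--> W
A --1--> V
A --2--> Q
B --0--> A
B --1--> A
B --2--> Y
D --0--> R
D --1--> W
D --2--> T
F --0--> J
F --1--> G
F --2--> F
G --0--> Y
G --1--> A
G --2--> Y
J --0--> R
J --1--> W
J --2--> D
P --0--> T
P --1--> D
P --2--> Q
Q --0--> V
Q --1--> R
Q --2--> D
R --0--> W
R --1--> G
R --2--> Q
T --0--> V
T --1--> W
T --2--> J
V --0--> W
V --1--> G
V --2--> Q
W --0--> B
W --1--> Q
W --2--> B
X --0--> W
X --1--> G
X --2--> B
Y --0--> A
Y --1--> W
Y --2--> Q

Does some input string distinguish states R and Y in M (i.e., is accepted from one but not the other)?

Yes

Reachable states from the start: {A,B,D,G,J,Q,R,T,V,W,Y}. Unreachable: {F,P,X} — drop them.
Start with accepting vs non-accepting: {D,G,J,Q,T} | {A,B,R,V,W,Y}.
On input 2, block {D,G,J,Q,T} splits into {D,J,Q,T} and {G}.
Refine {A,B,R,V,W,Y} on symbol 1: members go to different blocks, giving {A,B,Y} and {R,V} and {W}.
On input 1, block {D,J,Q,T} splits into {D,J,T} and {Q}.
On input 0, block {A,B,Y} splits into {B,Y} and {A}.
On input 1, block {B,Y} splits into {Y} and {B}.
No further refinement is possible. Final partition (8 blocks): {D,J,T} | {Y} | {G} | {R,V} | {W} | {Q} | {A} | {B}.
R and Y end up in different blocks, so they are distinguishable. For instance, the string '1' is accepted from only R.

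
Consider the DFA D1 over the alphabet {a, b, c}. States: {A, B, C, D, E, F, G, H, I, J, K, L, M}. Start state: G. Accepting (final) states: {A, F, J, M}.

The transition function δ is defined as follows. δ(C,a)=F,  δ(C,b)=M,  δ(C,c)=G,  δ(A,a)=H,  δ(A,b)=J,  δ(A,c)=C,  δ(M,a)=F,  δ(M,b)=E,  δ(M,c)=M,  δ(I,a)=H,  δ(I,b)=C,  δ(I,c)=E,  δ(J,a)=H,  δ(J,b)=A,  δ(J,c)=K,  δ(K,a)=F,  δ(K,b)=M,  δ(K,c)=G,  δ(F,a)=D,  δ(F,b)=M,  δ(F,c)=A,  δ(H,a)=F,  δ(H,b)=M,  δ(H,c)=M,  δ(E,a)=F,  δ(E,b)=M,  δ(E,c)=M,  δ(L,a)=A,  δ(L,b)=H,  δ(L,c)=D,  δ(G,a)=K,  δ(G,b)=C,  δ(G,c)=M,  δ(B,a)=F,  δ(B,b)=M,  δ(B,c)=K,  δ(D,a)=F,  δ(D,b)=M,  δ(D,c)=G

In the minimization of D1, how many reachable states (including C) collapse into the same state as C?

Reachable states from the start: {A,C,D,E,F,G,H,J,K,M}. Unreachable: {B,I,L} — drop them.
P0 = {A,F,J,M} | {C,D,E,G,H,K}.
Refine {A,F,J,M} on symbol a: members go to different blocks, giving {A,F,J} and {M}.
Refine {A,F,J} on symbol b: members go to different blocks, giving {A,J} and {F}.
Refine {C,D,E,G,H,K} on symbol a: members go to different blocks, giving {C,D,E,H,K} and {G}.
Refine {C,D,E,H,K} on symbol c: members go to different blocks, giving {C,D,K} and {E,H}.
No further refinement is possible. Final partition (6 blocks): {A,J} | {C,D,K} | {M} | {F} | {G} | {E,H}.
State C belongs to the block {C,D,K}, which has 3 states.

3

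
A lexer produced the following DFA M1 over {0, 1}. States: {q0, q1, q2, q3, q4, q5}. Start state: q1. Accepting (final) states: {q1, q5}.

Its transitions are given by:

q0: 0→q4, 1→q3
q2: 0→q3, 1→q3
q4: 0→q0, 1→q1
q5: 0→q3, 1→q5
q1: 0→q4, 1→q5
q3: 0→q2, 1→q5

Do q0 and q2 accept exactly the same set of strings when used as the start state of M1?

Yes

Every state is reachable, so we keep all 6.
Start with accepting vs non-accepting: {q1,q5} | {q0,q2,q3,q4}.
On input 1, block {q0,q2,q3,q4} splits into {q0,q2} and {q3,q4}.
Stable partition: {q1,q5} | {q0,q2} | {q3,q4} — 3 equivalence classes.
q0 and q2 lie in the same block of the stable partition, so they are equivalent — no string distinguishes them.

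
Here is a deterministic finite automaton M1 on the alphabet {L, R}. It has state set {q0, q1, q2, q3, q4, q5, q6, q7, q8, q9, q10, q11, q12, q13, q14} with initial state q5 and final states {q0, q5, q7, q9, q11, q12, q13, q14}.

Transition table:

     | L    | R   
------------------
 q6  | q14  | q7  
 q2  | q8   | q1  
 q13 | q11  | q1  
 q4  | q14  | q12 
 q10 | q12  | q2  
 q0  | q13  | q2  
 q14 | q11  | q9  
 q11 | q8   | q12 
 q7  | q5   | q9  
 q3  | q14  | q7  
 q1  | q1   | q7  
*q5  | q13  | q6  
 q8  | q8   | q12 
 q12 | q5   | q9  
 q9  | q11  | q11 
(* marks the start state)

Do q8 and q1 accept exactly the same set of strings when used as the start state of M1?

Reachable states from the start: {q1,q5,q6,q7,q8,q9,q11,q12,q13,q14}. Unreachable: {q0,q2,q3,q4,q10} — drop them.
Initial partition by acceptance: {q5,q7,q9,q11,q12,q13,q14} | {q1,q6,q8}.
Refine {q5,q7,q9,q11,q12,q13,q14} on symbol L: members go to different blocks, giving {q5,q7,q9,q12,q13,q14} and {q11}.
Refine {q5,q7,q9,q12,q13,q14} on symbol L: members go to different blocks, giving {q5,q7,q12} and {q9,q13,q14}.
Split {q5,q7,q12} by δ(·,L) → {q7,q12} and {q5}.
Split {q1,q6,q8} by δ(·,L) → {q1,q8} and {q6}.
Refine {q9,q13,q14} on symbol R: members go to different blocks, giving {q9} and {q13} and {q14}.
No further refinement is possible. Final partition (8 blocks): {q7,q12} | {q1,q8} | {q11} | {q9} | {q5} | {q6} | {q13} | {q14}.
q8 and q1 lie in the same block of the stable partition, so they are equivalent — no string distinguishes them.

Yes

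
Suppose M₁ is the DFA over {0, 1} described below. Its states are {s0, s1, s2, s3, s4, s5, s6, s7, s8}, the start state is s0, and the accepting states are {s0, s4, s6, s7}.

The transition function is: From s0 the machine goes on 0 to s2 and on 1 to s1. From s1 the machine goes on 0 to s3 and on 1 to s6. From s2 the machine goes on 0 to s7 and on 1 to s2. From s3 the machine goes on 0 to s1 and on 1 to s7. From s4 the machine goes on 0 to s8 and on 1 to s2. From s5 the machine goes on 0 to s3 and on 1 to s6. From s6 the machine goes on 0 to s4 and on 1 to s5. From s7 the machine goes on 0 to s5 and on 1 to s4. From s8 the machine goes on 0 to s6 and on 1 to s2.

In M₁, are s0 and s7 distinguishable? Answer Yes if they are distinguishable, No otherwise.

Every state is reachable, so we keep all 9.
P0 = {s0,s4,s6,s7} | {s1,s2,s3,s5,s8}.
On input 0, block {s0,s4,s6,s7} splits into {s0,s4,s7} and {s6}.
On input 1, block {s0,s4,s7} splits into {s0,s4} and {s7}.
Refine {s1,s2,s3,s5,s8} on symbol 0: members go to different blocks, giving {s1,s3,s5} and {s2} and {s8}.
Split {s0,s4} by δ(·,0) → {s0} and {s4}.
On input 1, block {s1,s3,s5} splits into {s1,s5} and {s3}.
The partition is now stable with 8 blocks: {s0} | {s1,s5} | {s6} | {s7} | {s2} | {s8} | {s4} | {s3}.
s0 and s7 end up in different blocks, so they are distinguishable. For instance, the string '1' is accepted from only s7.

Yes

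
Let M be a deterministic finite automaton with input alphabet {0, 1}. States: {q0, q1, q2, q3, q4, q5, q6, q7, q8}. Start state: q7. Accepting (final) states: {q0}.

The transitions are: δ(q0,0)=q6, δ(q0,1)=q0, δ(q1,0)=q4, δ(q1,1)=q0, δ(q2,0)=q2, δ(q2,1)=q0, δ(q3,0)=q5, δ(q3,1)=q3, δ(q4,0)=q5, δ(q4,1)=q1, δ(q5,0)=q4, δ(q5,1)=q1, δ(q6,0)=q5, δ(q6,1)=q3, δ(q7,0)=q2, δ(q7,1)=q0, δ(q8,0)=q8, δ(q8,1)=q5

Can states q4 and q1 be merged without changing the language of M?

States {q8} cannot be reached from the start state, so discard them.
Start with accepting vs non-accepting: {q0} | {q1,q2,q3,q4,q5,q6,q7}.
Split {q1,q2,q3,q4,q5,q6,q7} by δ(·,1) → {q3,q4,q5,q6} and {q1,q2,q7}.
On input 1, block {q3,q4,q5,q6} splits into {q3,q6} and {q4,q5}.
Refine {q1,q2,q7} on symbol 0: members go to different blocks, giving {q2,q7} and {q1}.
The partition is now stable with 5 blocks: {q0} | {q3,q6} | {q2,q7} | {q4,q5} | {q1}.
q4 and q1 end up in different blocks, so they are distinguishable. For instance, the string '1' is accepted from only q1.

No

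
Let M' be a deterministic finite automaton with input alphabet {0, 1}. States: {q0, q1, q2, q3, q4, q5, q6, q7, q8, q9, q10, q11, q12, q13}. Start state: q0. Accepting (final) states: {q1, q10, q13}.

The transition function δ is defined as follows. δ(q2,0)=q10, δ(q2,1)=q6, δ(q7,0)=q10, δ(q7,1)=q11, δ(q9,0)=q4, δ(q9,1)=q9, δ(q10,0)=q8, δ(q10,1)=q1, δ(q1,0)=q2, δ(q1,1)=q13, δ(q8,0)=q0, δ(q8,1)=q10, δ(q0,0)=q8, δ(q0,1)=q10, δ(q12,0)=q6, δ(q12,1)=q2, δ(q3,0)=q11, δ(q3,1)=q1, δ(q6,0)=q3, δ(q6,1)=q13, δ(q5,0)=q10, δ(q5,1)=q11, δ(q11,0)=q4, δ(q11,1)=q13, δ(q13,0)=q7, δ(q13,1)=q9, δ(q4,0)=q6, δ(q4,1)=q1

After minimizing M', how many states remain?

8

States {q5,q12} cannot be reached from the start state, so discard them.
P0 = {q1,q10,q13} | {q0,q2,q3,q4,q6,q7,q8,q9,q11}.
On input 1, block {q1,q10,q13} splits into {q1,q10} and {q13}.
Refine {q1,q10} on symbol 1: members go to different blocks, giving {q1} and {q10}.
On input 0, block {q0,q2,q3,q4,q6,q7,q8,q9,q11} splits into {q0,q3,q4,q6,q8,q9,q11} and {q2,q7}.
Split {q0,q3,q4,q6,q8,q9,q11} by δ(·,1) → {q0,q8} and {q3,q4} and {q6,q11} and {q9}.
No further refinement is possible. Final partition (8 blocks): {q1} | {q0,q8} | {q13} | {q10} | {q2,q7} | {q3,q4} | {q6,q11} | {q9}.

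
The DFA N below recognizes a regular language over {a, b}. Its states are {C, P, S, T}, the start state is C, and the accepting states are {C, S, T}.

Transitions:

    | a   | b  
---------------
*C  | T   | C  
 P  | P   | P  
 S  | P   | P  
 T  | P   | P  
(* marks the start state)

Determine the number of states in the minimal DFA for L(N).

Reachable states from the start: {C,P,T}. Unreachable: {S} — drop them.
Initial partition by acceptance: {C,T} | {P}.
Split {C,T} by δ(·,a) → {T} and {C}.
No further refinement is possible. Final partition (3 blocks): {T} | {P} | {C}.

3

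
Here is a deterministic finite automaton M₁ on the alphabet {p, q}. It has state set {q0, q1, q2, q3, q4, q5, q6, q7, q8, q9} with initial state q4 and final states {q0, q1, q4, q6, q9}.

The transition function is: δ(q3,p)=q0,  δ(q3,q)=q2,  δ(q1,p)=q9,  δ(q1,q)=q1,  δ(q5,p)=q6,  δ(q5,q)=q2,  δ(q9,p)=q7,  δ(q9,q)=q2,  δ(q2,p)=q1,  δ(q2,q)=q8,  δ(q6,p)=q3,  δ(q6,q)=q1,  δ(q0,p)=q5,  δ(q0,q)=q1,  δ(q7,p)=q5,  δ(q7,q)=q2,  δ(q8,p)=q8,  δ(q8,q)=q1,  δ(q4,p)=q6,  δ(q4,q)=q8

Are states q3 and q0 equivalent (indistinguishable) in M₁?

No

All states are reachable from the start state.
Start with accepting vs non-accepting: {q0,q1,q4,q6,q9} | {q2,q3,q5,q7,q8}.
Split {q0,q1,q4,q6,q9} by δ(·,p) → {q0,q6,q9} and {q1,q4}.
On input q, block {q0,q6,q9} splits into {q0,q6} and {q9}.
Refine {q2,q3,q5,q7,q8} on symbol p: members go to different blocks, giving {q3,q5} and {q7,q8} and {q2}.
Refine {q1,q4} on symbol p: members go to different blocks, giving {q1} and {q4}.
Split {q7,q8} by δ(·,p) → {q7} and {q8}.
The partition is now stable with 8 blocks: {q0,q6} | {q3,q5} | {q1} | {q9} | {q7} | {q2} | {q4} | {q8}.
q3 and q0 end up in different blocks, so they are distinguishable. For instance, the string 'ε' is accepted from only q0.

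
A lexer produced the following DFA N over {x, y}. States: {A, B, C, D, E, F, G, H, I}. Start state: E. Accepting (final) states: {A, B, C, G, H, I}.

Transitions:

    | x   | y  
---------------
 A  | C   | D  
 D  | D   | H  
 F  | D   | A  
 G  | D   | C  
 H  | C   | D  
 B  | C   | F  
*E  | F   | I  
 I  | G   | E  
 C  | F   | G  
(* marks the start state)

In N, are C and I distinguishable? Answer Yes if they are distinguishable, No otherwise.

Yes

States {B} cannot be reached from the start state, so discard them.
Start with accepting vs non-accepting: {A,C,G,H,I} | {D,E,F}.
Refine {A,C,G,H,I} on symbol x: members go to different blocks, giving {A,H,I} and {C,G}.
Stable partition: {A,H,I} | {D,E,F} | {C,G} — 3 equivalence classes.
C and I end up in different blocks, so they are distinguishable. For instance, the string 'x' is accepted from only I.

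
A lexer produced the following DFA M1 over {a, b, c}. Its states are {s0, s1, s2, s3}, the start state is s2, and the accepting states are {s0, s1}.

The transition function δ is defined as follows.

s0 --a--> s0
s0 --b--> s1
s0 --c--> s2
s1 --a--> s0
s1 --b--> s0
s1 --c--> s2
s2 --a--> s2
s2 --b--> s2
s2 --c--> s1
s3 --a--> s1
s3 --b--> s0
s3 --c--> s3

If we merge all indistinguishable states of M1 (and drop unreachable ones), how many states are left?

2

First remove the unreachable states {s3}; 3 states remain.
Initial partition by acceptance: {s0,s1} | {s2}.
No further refinement is possible. Final partition (2 blocks): {s0,s1} | {s2}.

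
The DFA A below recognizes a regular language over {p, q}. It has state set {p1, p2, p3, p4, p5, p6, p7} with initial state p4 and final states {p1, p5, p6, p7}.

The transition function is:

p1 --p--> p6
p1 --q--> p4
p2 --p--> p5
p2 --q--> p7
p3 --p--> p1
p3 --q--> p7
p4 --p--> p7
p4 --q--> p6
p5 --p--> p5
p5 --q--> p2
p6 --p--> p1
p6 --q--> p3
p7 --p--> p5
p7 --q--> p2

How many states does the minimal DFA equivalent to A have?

Start with accepting vs non-accepting: {p1,p5,p6,p7} | {p2,p3,p4}.
No further refinement is possible. Final partition (2 blocks): {p1,p5,p6,p7} | {p2,p3,p4}.

2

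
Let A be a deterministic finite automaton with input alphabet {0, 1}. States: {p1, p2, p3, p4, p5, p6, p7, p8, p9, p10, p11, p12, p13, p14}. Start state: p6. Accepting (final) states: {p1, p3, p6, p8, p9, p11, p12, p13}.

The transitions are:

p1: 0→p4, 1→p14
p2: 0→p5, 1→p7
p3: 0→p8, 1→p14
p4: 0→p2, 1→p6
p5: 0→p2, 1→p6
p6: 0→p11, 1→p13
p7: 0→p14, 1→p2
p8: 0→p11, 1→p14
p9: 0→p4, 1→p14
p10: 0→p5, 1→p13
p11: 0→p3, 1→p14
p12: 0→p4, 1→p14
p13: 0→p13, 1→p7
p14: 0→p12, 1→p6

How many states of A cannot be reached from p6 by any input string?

3

Starting at p6 and following transitions, the reachable set is {p2, p3, p4, p5, p6, p7, p8, p11, p12, p13, p14}. That leaves p1, p9, p10 unreachable — 3 in total.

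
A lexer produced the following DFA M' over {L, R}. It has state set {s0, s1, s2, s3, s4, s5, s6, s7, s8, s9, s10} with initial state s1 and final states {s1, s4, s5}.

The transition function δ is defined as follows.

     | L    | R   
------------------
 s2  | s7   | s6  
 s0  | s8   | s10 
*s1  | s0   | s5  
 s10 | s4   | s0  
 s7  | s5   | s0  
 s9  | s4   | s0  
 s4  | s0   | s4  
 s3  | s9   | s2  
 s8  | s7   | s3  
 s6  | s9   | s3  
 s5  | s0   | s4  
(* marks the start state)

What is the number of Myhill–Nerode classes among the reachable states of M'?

4

Every state is reachable, so we keep all 11.
Start with accepting vs non-accepting: {s1,s4,s5} | {s0,s2,s3,s6,s7,s8,s9,s10}.
On input L, block {s0,s2,s3,s6,s7,s8,s9,s10} splits into {s0,s2,s3,s6,s8} and {s7,s9,s10}.
Split {s0,s2,s3,s6,s8} by δ(·,L) → {s2,s3,s6,s8} and {s0}.
Stable partition: {s1,s4,s5} | {s2,s3,s6,s8} | {s7,s9,s10} | {s0} — 4 equivalence classes.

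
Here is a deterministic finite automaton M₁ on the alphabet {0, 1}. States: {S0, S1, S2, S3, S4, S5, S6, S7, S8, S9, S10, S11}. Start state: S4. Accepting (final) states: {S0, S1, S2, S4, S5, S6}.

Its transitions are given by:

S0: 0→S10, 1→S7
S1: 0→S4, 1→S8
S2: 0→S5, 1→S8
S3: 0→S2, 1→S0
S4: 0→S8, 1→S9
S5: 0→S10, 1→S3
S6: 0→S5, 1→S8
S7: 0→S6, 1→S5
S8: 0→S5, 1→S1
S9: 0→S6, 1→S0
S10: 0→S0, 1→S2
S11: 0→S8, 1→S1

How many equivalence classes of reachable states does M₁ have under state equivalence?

4

States {S11} cannot be reached from the start state, so discard them.
P0 = {S0,S1,S2,S4,S5,S6} | {S3,S7,S8,S9,S10}.
On input 0, block {S0,S1,S2,S4,S5,S6} splits into {S0,S4,S5} and {S1,S2,S6}.
Refine {S3,S7,S8,S9,S10} on symbol 0: members go to different blocks, giving {S3,S7,S9} and {S8,S10}.
Stable partition: {S0,S4,S5} | {S3,S7,S9} | {S1,S2,S6} | {S8,S10} — 4 equivalence classes.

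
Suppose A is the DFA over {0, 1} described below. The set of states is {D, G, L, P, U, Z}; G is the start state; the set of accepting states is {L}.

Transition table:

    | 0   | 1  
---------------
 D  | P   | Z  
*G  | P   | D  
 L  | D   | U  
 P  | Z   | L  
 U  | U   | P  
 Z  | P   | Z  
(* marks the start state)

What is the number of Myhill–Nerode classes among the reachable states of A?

4

All states are reachable from the start state.
Start with accepting vs non-accepting: {L} | {D,G,P,U,Z}.
Split {D,G,P,U,Z} by δ(·,1) → {D,G,U,Z} and {P}.
Refine {D,G,U,Z} on symbol 0: members go to different blocks, giving {D,G,Z} and {U}.
The partition is now stable with 4 blocks: {L} | {D,G,Z} | {P} | {U}.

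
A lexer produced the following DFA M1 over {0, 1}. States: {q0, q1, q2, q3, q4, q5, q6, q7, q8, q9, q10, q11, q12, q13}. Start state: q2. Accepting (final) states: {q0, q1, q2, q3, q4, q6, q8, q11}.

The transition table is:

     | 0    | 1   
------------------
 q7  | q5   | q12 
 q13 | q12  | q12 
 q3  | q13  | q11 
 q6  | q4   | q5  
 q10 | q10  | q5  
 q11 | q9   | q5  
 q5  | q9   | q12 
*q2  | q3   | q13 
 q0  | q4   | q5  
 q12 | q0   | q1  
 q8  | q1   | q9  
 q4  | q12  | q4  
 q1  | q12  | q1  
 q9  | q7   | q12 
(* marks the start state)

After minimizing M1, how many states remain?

First remove the unreachable states {q6,q8,q10}; 11 states remain.
Start with accepting vs non-accepting: {q0,q1,q2,q3,q4,q11} | {q5,q7,q9,q12,q13}.
On input 0, block {q0,q1,q2,q3,q4,q11} splits into {q1,q3,q4,q11} and {q0,q2}.
Refine {q1,q3,q4,q11} on symbol 1: members go to different blocks, giving {q1,q3,q4} and {q11}.
Refine {q1,q3,q4} on symbol 1: members go to different blocks, giving {q1,q4} and {q3}.
Split {q5,q7,q9,q12,q13} by δ(·,0) → {q5,q7,q9,q13} and {q12}.
On input 0, block {q5,q7,q9,q13} splits into {q5,q7,q9} and {q13}.
Split {q0,q2} by δ(·,0) → {q0} and {q2}.
Stable partition: {q1,q4} | {q5,q7,q9} | {q0} | {q11} | {q3} | {q12} | {q13} | {q2} — 8 equivalence classes.

8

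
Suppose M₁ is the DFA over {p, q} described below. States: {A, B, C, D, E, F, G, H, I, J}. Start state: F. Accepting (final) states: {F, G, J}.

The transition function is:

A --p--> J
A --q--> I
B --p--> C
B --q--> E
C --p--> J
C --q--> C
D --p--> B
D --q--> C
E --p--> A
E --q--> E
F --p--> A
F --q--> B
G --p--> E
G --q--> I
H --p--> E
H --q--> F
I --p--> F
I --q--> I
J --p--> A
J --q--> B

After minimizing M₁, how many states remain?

First remove the unreachable states {D,G,H}; 7 states remain.
Initial partition by acceptance: {F,J} | {A,B,C,E,I}.
Refine {A,B,C,E,I} on symbol p: members go to different blocks, giving {A,C,I} and {B,E}.
The partition is now stable with 3 blocks: {F,J} | {A,C,I} | {B,E}.

3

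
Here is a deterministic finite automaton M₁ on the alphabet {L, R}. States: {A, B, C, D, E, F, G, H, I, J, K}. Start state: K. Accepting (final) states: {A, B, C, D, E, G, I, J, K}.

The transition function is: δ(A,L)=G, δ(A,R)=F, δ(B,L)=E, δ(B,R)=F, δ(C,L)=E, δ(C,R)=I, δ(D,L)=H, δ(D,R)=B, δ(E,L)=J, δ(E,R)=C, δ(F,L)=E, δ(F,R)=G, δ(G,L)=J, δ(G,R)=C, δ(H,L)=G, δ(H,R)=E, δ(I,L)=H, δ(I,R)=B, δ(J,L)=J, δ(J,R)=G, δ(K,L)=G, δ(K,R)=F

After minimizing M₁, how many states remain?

6

Reachable states from the start: {B,C,E,F,G,H,I,J,K}. Unreachable: {A,D} — drop them.
P0 = {B,C,E,G,I,J,K} | {F,H}.
On input L, block {B,C,E,G,I,J,K} splits into {B,C,E,G,J,K} and {I}.
Refine {B,C,E,G,J,K} on symbol R: members go to different blocks, giving {E,G,J} and {B,K} and {C}.
Refine {E,G,J} on symbol R: members go to different blocks, giving {E,G} and {J}.
Stable partition: {E,G} | {F,H} | {I} | {B,K} | {C} | {J} — 6 equivalence classes.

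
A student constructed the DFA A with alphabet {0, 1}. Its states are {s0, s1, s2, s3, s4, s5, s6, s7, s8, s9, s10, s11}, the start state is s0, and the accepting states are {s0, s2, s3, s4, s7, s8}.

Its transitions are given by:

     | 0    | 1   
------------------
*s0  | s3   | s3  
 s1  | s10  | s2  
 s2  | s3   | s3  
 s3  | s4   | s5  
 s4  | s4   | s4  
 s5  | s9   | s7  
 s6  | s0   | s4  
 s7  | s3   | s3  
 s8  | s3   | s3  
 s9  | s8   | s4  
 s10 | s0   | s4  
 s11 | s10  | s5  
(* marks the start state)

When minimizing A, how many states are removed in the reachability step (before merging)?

5

BFS from s0 reaches {s0, s3, s4, s5, s7, s8, s9}; the 5 state(s) s1, s2, s6, s10, s11 are never visited.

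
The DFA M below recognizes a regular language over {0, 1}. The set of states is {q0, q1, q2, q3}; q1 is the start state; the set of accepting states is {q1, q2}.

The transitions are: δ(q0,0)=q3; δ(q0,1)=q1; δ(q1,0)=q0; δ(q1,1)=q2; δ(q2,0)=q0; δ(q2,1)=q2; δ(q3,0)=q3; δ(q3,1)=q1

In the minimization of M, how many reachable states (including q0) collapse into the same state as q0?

Start with accepting vs non-accepting: {q1,q2} | {q0,q3}.
No further refinement is possible. Final partition (2 blocks): {q1,q2} | {q0,q3}.
The equivalence class containing q0 is {q0,q3}, of size 2.

2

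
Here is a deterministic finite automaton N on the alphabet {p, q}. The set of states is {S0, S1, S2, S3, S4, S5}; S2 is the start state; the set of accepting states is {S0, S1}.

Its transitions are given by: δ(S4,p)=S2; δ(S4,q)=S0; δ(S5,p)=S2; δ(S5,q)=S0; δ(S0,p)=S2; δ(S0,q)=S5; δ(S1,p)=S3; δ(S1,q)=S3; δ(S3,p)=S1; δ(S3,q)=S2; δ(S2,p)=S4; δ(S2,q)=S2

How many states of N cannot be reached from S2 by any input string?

BFS from S2 reaches {S0, S2, S4, S5}; the 2 state(s) S1, S3 are never visited.

2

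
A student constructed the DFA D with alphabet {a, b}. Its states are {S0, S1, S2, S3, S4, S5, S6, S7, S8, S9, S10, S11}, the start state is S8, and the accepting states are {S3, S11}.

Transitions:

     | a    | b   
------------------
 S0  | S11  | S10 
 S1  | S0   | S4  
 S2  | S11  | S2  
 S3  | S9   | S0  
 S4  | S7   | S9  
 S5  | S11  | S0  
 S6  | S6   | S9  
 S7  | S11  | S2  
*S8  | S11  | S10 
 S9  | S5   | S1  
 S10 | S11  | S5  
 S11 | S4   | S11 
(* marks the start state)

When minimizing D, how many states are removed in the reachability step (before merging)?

2

No path from S8 leads to S3, S6; the other 10 states are all reachable.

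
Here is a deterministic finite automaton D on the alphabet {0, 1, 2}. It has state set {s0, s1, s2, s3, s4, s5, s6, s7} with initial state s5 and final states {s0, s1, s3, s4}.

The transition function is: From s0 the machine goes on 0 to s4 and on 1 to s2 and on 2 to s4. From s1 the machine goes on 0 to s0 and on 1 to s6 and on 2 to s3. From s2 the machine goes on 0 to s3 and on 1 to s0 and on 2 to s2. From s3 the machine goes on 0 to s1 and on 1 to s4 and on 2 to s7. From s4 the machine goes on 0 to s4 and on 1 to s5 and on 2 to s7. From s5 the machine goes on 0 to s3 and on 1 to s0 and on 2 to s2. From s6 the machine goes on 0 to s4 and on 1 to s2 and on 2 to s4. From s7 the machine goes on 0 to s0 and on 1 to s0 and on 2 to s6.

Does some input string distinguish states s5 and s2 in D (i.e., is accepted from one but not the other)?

P0 = {s0,s1,s3,s4} | {s2,s5,s6,s7}.
Refine {s0,s1,s3,s4} on symbol 1: members go to different blocks, giving {s0,s1,s4} and {s3}.
Refine {s0,s1,s4} on symbol 2: members go to different blocks, giving {s0} and {s1} and {s4}.
Refine {s2,s5,s6,s7} on symbol 0: members go to different blocks, giving {s2,s5} and {s6} and {s7}.
No further refinement is possible. Final partition (7 blocks): {s0} | {s2,s5} | {s3} | {s1} | {s4} | {s6} | {s7}.
s5 and s2 lie in the same block of the stable partition, so they are equivalent — no string distinguishes them.

No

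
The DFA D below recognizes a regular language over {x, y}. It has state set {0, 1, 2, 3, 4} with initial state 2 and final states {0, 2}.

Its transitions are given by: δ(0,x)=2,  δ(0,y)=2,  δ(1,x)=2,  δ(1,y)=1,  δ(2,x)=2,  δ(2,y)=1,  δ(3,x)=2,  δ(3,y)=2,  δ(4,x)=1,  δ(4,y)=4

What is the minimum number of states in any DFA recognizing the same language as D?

States {0,3,4} cannot be reached from the start state, so discard them.
Start with accepting vs non-accepting: {2} | {1}.
Stable partition: {2} | {1} — 2 equivalence classes.

2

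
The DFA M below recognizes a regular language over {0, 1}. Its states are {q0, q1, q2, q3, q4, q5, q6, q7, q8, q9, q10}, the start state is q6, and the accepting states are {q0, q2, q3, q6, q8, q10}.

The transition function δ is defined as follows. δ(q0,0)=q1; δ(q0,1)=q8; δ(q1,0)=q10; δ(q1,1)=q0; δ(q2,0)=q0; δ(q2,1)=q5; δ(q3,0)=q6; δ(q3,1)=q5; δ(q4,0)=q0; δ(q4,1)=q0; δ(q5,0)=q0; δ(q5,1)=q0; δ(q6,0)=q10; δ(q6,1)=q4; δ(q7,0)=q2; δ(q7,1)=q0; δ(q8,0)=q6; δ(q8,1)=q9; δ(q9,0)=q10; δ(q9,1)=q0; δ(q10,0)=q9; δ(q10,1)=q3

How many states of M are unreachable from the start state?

2

BFS from q6 reaches {q0, q1, q3, q4, q5, q6, q8, q9, q10}; the 2 state(s) q2, q7 are never visited.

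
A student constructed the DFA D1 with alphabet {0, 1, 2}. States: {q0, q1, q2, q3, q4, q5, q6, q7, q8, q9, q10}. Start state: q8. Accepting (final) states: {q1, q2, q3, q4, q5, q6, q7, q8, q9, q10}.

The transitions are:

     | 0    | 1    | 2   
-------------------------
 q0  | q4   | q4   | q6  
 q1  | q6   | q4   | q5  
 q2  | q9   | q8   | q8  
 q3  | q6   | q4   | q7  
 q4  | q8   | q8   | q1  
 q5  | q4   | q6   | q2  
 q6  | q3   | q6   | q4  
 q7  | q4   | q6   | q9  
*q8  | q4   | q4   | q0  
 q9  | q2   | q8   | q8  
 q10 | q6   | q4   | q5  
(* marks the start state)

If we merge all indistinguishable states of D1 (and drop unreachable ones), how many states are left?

7

States {q10} cannot be reached from the start state, so discard them.
Initial partition by acceptance: {q1,q2,q3,q4,q5,q6,q7,q8,q9} | {q0}.
Split {q1,q2,q3,q4,q5,q6,q7,q8,q9} by δ(·,2) → {q1,q2,q3,q4,q5,q6,q7,q9} and {q8}.
On input 0, block {q1,q2,q3,q4,q5,q6,q7,q9} splits into {q1,q2,q3,q5,q6,q7,q9} and {q4}.
On input 0, block {q1,q2,q3,q5,q6,q7,q9} splits into {q1,q2,q3,q6,q9} and {q5,q7}.
Refine {q1,q2,q3,q6,q9} on symbol 1: members go to different blocks, giving {q1,q3} and {q2,q9} and {q6}.
No further refinement is possible. Final partition (7 blocks): {q1,q3} | {q0} | {q8} | {q4} | {q5,q7} | {q2,q9} | {q6}.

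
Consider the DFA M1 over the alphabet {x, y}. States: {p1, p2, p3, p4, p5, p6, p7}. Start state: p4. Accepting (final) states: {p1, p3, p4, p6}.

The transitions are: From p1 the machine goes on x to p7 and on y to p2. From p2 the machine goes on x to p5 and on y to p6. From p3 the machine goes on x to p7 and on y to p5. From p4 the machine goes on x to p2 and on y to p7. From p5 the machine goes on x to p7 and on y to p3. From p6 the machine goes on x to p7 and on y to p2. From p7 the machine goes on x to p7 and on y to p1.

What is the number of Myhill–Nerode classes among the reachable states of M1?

2

Every state is reachable, so we keep all 7.
Start with accepting vs non-accepting: {p1,p3,p4,p6} | {p2,p5,p7}.
No further refinement is possible. Final partition (2 blocks): {p1,p3,p4,p6} | {p2,p5,p7}.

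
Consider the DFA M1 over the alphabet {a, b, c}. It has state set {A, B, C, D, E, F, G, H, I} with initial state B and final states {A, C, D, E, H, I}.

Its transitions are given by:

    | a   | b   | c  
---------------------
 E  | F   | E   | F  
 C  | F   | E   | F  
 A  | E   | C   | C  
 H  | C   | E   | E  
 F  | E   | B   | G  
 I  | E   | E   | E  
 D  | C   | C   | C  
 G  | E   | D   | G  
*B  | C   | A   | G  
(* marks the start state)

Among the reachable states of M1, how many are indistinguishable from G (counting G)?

2

Reachable states from the start: {A,B,C,D,E,F,G}. Unreachable: {H,I} — drop them.
Initial partition by acceptance: {A,C,D,E} | {B,F,G}.
Split {A,C,D,E} by δ(·,a) → {A,D} and {C,E}.
Refine {B,F,G} on symbol b: members go to different blocks, giving {B,G} and {F}.
No further refinement is possible. Final partition (4 blocks): {A,D} | {B,G} | {C,E} | {F}.
State G belongs to the block {B,G}, which has 2 states.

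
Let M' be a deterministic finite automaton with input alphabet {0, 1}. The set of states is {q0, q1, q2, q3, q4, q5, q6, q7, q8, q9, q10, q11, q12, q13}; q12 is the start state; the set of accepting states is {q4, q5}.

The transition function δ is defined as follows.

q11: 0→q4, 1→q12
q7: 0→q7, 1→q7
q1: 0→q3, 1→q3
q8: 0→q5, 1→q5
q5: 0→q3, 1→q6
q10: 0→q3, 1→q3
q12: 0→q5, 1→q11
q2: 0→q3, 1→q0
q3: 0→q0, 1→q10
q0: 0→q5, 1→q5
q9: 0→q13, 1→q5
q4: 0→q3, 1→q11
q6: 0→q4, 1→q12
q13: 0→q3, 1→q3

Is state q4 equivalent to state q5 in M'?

Yes

Reachable states from the start: {q0,q3,q4,q5,q6,q10,q11,q12}. Unreachable: {q1,q2,q7,q8,q9,q13} — drop them.
Initial partition by acceptance: {q4,q5} | {q0,q3,q6,q10,q11,q12}.
On input 0, block {q0,q3,q6,q10,q11,q12} splits into {q0,q6,q11,q12} and {q3,q10}.
Split {q0,q6,q11,q12} by δ(·,1) → {q6,q11,q12} and {q0}.
Refine {q3,q10} on symbol 0: members go to different blocks, giving {q3} and {q10}.
No further refinement is possible. Final partition (5 blocks): {q4,q5} | {q6,q11,q12} | {q3} | {q0} | {q10}.
q4 and q5 lie in the same block of the stable partition, so they are equivalent — no string distinguishes them.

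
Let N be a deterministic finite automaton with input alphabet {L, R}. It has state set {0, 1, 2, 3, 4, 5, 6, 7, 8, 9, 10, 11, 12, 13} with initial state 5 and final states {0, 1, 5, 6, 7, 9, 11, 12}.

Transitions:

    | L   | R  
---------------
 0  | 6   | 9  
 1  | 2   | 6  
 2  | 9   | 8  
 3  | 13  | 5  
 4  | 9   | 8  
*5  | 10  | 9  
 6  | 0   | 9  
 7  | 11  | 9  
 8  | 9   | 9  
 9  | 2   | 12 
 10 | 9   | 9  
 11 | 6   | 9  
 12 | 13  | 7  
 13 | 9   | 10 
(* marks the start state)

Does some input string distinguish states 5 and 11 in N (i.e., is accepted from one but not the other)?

Reachable states from the start: {0,2,5,6,7,8,9,10,11,12,13}. Unreachable: {1,3,4} — drop them.
P0 = {0,5,6,7,9,11,12} | {2,8,10,13}.
On input L, block {0,5,6,7,9,11,12} splits into {0,6,7,11} and {5,9,12}.
On input R, block {2,8,10,13} splits into {2,13} and {8,10}.
Refine {5,9,12} on symbol L: members go to different blocks, giving {9,12} and {5}.
Split {9,12} by δ(·,R) → {9} and {12}.
Stable partition: {0,6,7,11} | {2,13} | {9} | {8,10} | {5} | {12} — 6 equivalence classes.
5 and 11 end up in different blocks, so they are distinguishable. For instance, the string 'L' is accepted from only 11.

Yes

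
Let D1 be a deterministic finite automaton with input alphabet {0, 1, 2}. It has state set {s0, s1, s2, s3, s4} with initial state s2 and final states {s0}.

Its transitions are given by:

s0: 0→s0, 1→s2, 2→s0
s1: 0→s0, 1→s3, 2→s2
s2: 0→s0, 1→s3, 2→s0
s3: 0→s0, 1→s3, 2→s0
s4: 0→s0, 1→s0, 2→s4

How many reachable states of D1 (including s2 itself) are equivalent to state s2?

2

First remove the unreachable states {s1,s4}; 3 states remain.
Initial partition by acceptance: {s0} | {s2,s3}.
No further refinement is possible. Final partition (2 blocks): {s0} | {s2,s3}.
State s2 belongs to the block {s2,s3}, which has 2 states.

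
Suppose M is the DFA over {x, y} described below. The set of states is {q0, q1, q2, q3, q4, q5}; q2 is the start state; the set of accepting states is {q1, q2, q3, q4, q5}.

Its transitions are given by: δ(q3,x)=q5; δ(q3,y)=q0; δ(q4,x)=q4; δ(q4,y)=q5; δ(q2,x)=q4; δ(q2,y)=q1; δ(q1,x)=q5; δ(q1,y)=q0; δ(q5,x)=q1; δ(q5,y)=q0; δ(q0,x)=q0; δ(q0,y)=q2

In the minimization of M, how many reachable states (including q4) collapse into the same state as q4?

Reachable states from the start: {q0,q1,q2,q4,q5}. Unreachable: {q3} — drop them.
P0 = {q1,q2,q4,q5} | {q0}.
On input y, block {q1,q2,q4,q5} splits into {q1,q5} and {q2,q4}.
The partition is now stable with 3 blocks: {q1,q5} | {q0} | {q2,q4}.
State q4 belongs to the block {q2,q4}, which has 2 states.

2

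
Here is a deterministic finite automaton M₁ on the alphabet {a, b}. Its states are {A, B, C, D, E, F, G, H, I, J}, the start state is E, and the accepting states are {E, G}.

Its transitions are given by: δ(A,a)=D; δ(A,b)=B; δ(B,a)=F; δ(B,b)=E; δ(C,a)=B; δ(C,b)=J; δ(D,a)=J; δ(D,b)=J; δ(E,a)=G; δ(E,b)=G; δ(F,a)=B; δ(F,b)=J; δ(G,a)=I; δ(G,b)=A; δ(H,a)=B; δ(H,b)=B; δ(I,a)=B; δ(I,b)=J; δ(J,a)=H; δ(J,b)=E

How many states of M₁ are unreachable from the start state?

1

No path from E leads to C; the other 9 states are all reachable.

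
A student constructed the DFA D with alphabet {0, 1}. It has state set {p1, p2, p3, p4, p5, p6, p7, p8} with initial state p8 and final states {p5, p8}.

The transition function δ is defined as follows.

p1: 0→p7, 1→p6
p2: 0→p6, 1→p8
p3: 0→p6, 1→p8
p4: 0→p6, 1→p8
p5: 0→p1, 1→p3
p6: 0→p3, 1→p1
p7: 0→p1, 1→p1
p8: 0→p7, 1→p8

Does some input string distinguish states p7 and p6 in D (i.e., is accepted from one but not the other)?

Yes

First remove the unreachable states {p2,p4,p5}; 5 states remain.
Start with accepting vs non-accepting: {p8} | {p1,p3,p6,p7}.
On input 1, block {p1,p3,p6,p7} splits into {p1,p6,p7} and {p3}.
Split {p1,p6,p7} by δ(·,0) → {p1,p7} and {p6}.
Split {p1,p7} by δ(·,1) → {p1} and {p7}.
The partition is now stable with 5 blocks: {p8} | {p1} | {p3} | {p6} | {p7}.
p7 and p6 end up in different blocks, so they are distinguishable. For instance, the string '01' is accepted from only p6.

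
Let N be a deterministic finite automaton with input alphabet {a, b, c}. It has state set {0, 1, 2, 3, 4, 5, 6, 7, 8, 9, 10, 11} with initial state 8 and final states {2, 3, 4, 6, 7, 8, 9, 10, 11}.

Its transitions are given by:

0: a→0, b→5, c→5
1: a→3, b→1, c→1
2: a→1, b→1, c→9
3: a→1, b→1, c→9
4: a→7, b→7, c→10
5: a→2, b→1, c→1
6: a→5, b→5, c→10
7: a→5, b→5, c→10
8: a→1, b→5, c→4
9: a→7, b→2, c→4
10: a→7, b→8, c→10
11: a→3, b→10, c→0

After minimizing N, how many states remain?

3

First remove the unreachable states {0,6,11}; 9 states remain.
P0 = {2,3,4,7,8,9,10} | {1,5}.
Split {2,3,4,7,8,9,10} by δ(·,a) → {2,3,7,8} and {4,9,10}.
Stable partition: {2,3,7,8} | {1,5} | {4,9,10} — 3 equivalence classes.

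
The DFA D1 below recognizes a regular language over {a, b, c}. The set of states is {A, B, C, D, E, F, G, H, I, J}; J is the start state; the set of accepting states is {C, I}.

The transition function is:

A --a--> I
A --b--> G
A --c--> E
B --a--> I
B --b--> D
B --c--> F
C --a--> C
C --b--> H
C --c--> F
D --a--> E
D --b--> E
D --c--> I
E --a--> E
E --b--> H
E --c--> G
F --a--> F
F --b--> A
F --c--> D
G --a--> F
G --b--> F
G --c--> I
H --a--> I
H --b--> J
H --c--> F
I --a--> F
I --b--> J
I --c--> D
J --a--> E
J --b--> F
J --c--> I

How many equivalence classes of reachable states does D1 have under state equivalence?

States {B,C} cannot be reached from the start state, so discard them.
Initial partition by acceptance: {I} | {A,D,E,F,G,H,J}.
Refine {A,D,E,F,G,H,J} on symbol a: members go to different blocks, giving {D,E,F,G,J} and {A,H}.
Split {D,E,F,G,J} by δ(·,b) → {D,G,J} and {E,F}.
The partition is now stable with 4 blocks: {I} | {D,G,J} | {A,H} | {E,F}.

4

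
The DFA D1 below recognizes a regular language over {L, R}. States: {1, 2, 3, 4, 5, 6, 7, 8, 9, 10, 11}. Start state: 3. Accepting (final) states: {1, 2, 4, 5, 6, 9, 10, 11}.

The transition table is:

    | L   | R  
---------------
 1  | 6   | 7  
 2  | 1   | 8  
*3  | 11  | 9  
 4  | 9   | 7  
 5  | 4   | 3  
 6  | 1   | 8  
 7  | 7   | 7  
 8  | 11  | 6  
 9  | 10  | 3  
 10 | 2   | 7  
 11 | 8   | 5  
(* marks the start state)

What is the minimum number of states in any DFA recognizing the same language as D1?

P0 = {1,2,4,5,6,9,10,11} | {3,7,8}.
Refine {1,2,4,5,6,9,10,11} on symbol L: members go to different blocks, giving {1,2,4,5,6,9,10} and {11}.
Split {3,7,8} by δ(·,L) → {3,8} and {7}.
Split {1,2,4,5,6,9,10} by δ(·,R) → {2,5,6,9} and {1,4,10}.
Stable partition: {2,5,6,9} | {3,8} | {11} | {7} | {1,4,10} — 5 equivalence classes.

5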